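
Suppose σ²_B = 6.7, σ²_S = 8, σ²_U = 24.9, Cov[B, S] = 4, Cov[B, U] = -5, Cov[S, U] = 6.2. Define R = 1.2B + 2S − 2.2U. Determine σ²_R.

σ²_R = a²·σ²_B + b²·σ²_S + c²·σ²_U + 2ab·Cov[B, S] + 2ac·Cov[B, U] + 2bc·Cov[S, U], with a = 1.2, b = 2, c = -2.2.
= 9.648 + 32 + 120.516 + 19.2 + 26.4 + (-54.56)
= 153.204.

σ²_R = 153.204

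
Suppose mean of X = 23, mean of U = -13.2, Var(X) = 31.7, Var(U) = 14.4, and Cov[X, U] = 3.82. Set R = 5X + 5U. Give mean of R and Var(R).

mean of R = 5·mean of X + 5·mean of U = 5·23 + 5·(-13.2) = 49.
Var(R) = a²·Var(X) + b²·Var(U) + 2ab·Cov[X, U] with a = 5, b = 5.
= 5²·31.7 + 5²·14.4 + 2·5·5·3.82
= 792.5 + 360 + 191 = 1343.5.

mean of R = 49, Var(R) = 1343.5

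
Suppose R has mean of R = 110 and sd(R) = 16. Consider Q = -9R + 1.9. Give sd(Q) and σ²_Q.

sd(Q) = 144, σ²_Q = 20736

Q = -9R + 1.9 is linear with a = -9, b = 1.9.
sd(Q) = |a|·sd(R) = |-9|·16 = 144.
σ²_R = 16² = 256.
σ²_Q = a²·σ²_R = (-9)²·256 = 20736 (the additive constant 1.9 does not affect variance).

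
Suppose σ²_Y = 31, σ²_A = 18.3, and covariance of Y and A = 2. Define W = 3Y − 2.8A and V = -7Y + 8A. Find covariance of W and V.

covariance of W and V = -973.72

By bilinearity, covariance of W and V = ac·σ²_Y + bd·σ²_A + (ad+bc)·covariance of Y and A, with a=3, b=-2.8, c=-7, d=8.
ac·σ²_Y = 3·(-7)·31 = -651
bd·σ²_A = (-2.8)·8·18.3 = -409.92
(ad+bc)·covariance of Y and A = (43.6)·2 = 87.2
covariance of W and V = -651 + (-409.92) + 87.2 = -973.72.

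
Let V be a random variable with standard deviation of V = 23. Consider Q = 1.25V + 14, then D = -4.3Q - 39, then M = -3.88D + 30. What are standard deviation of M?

standard deviation of M = 479.665

standard deviation of Q = |1.25|·23 = 28.75.
standard deviation of D = |-4.3|·28.75 = 123.625.
standard deviation of M = |-3.88|·123.625 = 479.665.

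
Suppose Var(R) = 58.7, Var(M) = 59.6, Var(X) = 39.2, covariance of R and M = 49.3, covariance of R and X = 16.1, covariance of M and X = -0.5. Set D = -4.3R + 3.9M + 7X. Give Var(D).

Var(D) = 1262.637

Var(D) = a²·Var(R) + b²·Var(M) + c²·Var(X) + 2ab·covariance of R and M + 2ac·covariance of R and X + 2bc·covariance of M and X, with a = -4.3, b = 3.9, c = 7.
= 1085.363 + 906.516 + 1920.8 + (-1653.522) + (-969.22) + (-27.3)
= 1262.637.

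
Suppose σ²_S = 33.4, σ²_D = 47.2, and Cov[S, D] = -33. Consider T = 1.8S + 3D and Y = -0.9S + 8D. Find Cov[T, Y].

Cov[T, Y] = 692.592

By bilinearity, Cov[T, Y] = ac·σ²_S + bd·σ²_D + (ad+bc)·Cov[S, D], with a=1.8, b=3, c=-0.9, d=8.
ac·σ²_S = 1.8·(-0.9)·33.4 = -54.108
bd·σ²_D = 3·8·47.2 = 1132.8
(ad+bc)·Cov[S, D] = (11.7)·(-33) = -386.1
Cov[T, Y] = -54.108 + 1132.8 + (-386.1) = 692.592.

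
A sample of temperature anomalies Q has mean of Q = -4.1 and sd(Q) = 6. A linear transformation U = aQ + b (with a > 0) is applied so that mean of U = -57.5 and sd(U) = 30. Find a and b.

sd(U) = a·sd(Q) (a > 0), so a = 30/6 = 5.
mean of U = a·mean of Q + b, so b = -57.5 − 5·(-4.1) = -37.

a = 5, b = -37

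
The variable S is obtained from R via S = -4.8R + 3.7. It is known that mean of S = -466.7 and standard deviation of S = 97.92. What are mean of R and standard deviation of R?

From S = -4.8R + 3.7: mean of S = a·mean of R + b, so mean of R = (mean of S − b)/a = (-466.7 − 3.7)/(-4.8) = 98.
standard deviation of S = |a|·standard deviation of R, so standard deviation of R = 97.92/|-4.8| = 20.4.

mean of R = 98, standard deviation of R = 20.4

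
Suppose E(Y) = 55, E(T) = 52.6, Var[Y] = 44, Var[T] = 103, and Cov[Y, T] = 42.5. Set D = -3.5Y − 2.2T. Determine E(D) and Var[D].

E(D) = (-3.5)·E(Y) + (-2.2)·E(T) = (-3.5)·55 + (-2.2)·52.6 = -308.22.
Var[D] = a²·Var[Y] + b²·Var[T] + 2ab·Cov[Y, T] with a = -3.5, b = -2.2.
= (-3.5)²·44 + (-2.2)²·103 + 2·(-3.5)·(-2.2)·42.5
= 539 + 498.52 + 654.5 = 1692.02.

E(D) = -308.22, Var[D] = 1692.02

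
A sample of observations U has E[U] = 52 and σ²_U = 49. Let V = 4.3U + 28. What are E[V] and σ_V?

V = 4.3U + 28 is linear with a = 4.3, b = 28.
E[V] = a·E[U] + b = 4.3·52 + 28 = 251.6.
σ_U = √49 = 7.
σ_V = |a|·σ_U = |4.3|·7 = 30.1.

E[V] = 251.6, σ_V = 30.1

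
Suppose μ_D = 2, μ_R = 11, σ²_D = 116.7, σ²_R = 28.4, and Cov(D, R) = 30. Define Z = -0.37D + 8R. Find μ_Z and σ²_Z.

μ_Z = (-0.37)·μ_D + 8·μ_R = (-0.37)·2 + 8·11 = 87.26.
σ²_Z = a²·σ²_D + b²·σ²_R + 2ab·Cov(D, R) with a = -0.37, b = 8.
= (-0.37)²·116.7 + 8²·28.4 + 2·(-0.37)·8·30
= 15.97623 + 1817.6 + (-177.6) = 1655.97623.

μ_Z = 87.26, σ²_Z = 1655.97623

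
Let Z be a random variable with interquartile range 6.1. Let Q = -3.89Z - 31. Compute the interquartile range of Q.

IQR(Q) = 23.729

Under Q = aZ + b, IQR(Q) = |a|·IQR(Z) = |-3.89|·6.1 = 23.729 (shifts cancel; spread scales by |a|).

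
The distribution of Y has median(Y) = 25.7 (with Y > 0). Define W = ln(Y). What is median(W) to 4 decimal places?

ln(Y) is monotone on this domain, so median(W) = ln(25.7) ≈ 3.2465.

median(W) = 3.2465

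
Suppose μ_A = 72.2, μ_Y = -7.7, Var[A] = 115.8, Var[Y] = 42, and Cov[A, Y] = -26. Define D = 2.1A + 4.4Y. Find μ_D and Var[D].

μ_D = 117.74, Var[D] = 843.318

μ_D = 2.1·μ_A + 4.4·μ_Y = 2.1·72.2 + 4.4·(-7.7) = 117.74.
Var[D] = a²·Var[A] + b²·Var[Y] + 2ab·Cov[A, Y] with a = 2.1, b = 4.4.
= 2.1²·115.8 + 4.4²·42 + 2·2.1·4.4·(-26)
= 510.678 + 813.12 + (-480.48) = 843.318.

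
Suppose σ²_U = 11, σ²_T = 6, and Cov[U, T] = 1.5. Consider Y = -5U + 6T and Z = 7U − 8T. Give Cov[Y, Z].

By bilinearity, Cov[Y, Z] = ac·σ²_U + bd·σ²_T + (ad+bc)·Cov[U, T], with a=-5, b=6, c=7, d=-8.
ac·σ²_U = (-5)·7·11 = -385
bd·σ²_T = 6·(-8)·6 = -288
(ad+bc)·Cov[U, T] = (82)·1.5 = 123
Cov[Y, Z] = -385 + (-288) + 123 = -550.

Cov[Y, Z] = -550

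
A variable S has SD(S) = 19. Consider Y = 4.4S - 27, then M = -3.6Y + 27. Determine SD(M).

SD(M) = 300.96

SD(Y) = |4.4|·19 = 83.6.
SD(M) = |-3.6|·83.6 = 300.96.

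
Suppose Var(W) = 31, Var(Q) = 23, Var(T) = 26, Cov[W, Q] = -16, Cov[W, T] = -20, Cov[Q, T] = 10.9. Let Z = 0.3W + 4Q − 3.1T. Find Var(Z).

Var(Z) = a²·Var(W) + b²·Var(Q) + c²·Var(T) + 2ab·Cov[W, Q] + 2ac·Cov[W, T] + 2bc·Cov[Q, T], with a = 0.3, b = 4, c = -3.1.
= 2.79 + 368 + 249.86 + (-38.4) + 37.2 + (-270.32)
= 349.13.

Var(Z) = 349.13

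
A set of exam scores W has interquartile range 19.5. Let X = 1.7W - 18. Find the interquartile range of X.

IQR(X) = 33.15

Under X = aW + b, IQR(X) = |a|·IQR(W) = |1.7|·19.5 = 33.15 (shifts cancel; spread scales by |a|).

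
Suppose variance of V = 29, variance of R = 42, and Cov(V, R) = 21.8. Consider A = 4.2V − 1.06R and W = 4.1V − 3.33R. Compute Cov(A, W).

By bilinearity, Cov(A, W) = ac·variance of V + bd·variance of R + (ad+bc)·Cov(V, R), with a=4.2, b=-1.06, c=4.1, d=-3.33.
ac·variance of V = 4.2·4.1·29 = 499.38
bd·variance of R = (-1.06)·(-3.33)·42 = 148.2516
(ad+bc)·Cov(V, R) = (-18.332)·21.8 = -399.6376
Cov(A, W) = 499.38 + 148.2516 + (-399.6376) = 247.994.

Cov(A, W) = 247.994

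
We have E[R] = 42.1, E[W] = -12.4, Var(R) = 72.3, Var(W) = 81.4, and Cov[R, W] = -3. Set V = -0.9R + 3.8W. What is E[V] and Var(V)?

E[V] = (-0.9)·E[R] + 3.8·E[W] = (-0.9)·42.1 + 3.8·(-12.4) = -85.01.
Var(V) = a²·Var(R) + b²·Var(W) + 2ab·Cov[R, W] with a = -0.9, b = 3.8.
= (-0.9)²·72.3 + 3.8²·81.4 + 2·(-0.9)·3.8·(-3)
= 58.563 + 1175.416 + 20.52 = 1254.499.

E[V] = -85.01, Var(V) = 1254.499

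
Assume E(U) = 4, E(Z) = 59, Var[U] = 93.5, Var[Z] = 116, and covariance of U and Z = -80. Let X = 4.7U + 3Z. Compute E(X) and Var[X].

E(X) = 195.8, Var[X] = 853.415

E(X) = 4.7·E(U) + 3·E(Z) = 4.7·4 + 3·59 = 195.8.
Var[X] = a²·Var[U] + b²·Var[Z] + 2ab·covariance of U and Z with a = 4.7, b = 3.
= 4.7²·93.5 + 3²·116 + 2·4.7·3·(-80)
= 2065.415 + 1044 + (-2256) = 853.415.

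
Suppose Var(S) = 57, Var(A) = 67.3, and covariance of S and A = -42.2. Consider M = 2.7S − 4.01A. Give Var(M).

Var(M) = a²·Var(S) + b²·Var(A) + 2ab·covariance of S and A with a = 2.7, b = -4.01.
= 2.7²·57 + (-4.01)²·67.3 + 2·2.7·(-4.01)·(-42.2)
= 415.53 + 1082.19073 + 913.7988 = 2411.51953.

Var(M) = 2411.51953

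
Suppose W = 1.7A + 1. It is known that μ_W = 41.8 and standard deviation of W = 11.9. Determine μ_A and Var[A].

μ_A = 24, Var[A] = 49

From W = 1.7A + 1: μ_W = a·μ_A + b, so μ_A = (μ_W − b)/a = (41.8 − 1)/1.7 = 24.
Var[W] = 11.9² = 141.61.
Var[W] = a²·Var[A], so Var[A] = 141.61/1.7² = 49.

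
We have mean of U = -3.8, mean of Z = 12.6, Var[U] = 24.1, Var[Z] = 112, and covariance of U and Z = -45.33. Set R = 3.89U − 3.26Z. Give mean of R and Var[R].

mean of R = 3.89·mean of U + (-3.26)·mean of Z = 3.89·(-3.8) + (-3.26)·12.6 = -55.858.
Var[R] = a²·Var[U] + b²·Var[Z] + 2ab·covariance of U and Z with a = 3.89, b = -3.26.
= 3.89²·24.1 + (-3.26)²·112 + 2·3.89·(-3.26)·(-45.33)
= 364.68361 + 1190.2912 + 1149.695724 = 2704.670534.

mean of R = -55.858, Var[R] = 2704.670534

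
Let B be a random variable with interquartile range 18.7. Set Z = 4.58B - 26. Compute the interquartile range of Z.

Under Z = aB + b, IQR(Z) = |a|·IQR(B) = |4.58|·18.7 = 85.646 (shifts cancel; spread scales by |a|).

IQR(Z) = 85.646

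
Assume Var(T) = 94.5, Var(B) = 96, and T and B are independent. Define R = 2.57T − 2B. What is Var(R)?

Var(R) = 1008.16305

Var(R) = a²·Var(T) + b²·Var(B) + 2ab·Cov(T, B) with a = 2.57, b = -2.
Independence gives Cov(T, B) = 0.
= 2.57²·94.5 + (-2)²·96 + 2·2.57·(-2)·0
= 624.16305 + 384 + 0 = 1008.16305.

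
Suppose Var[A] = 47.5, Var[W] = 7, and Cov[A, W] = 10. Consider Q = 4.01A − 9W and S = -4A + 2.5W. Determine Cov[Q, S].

By bilinearity, Cov[Q, S] = ac·Var[A] + bd·Var[W] + (ad+bc)·Cov[A, W], with a=4.01, b=-9, c=-4, d=2.5.
ac·Var[A] = 4.01·(-4)·47.5 = -761.9
bd·Var[W] = (-9)·2.5·7 = -157.5
(ad+bc)·Cov[A, W] = (46.025)·10 = 460.25
Cov[Q, S] = -761.9 + (-157.5) + 460.25 = -459.15.

Cov[Q, S] = -459.15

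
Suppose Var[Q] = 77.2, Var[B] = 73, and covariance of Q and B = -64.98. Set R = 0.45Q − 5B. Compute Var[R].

Var[R] = 2133.043

Var[R] = a²·Var[Q] + b²·Var[B] + 2ab·covariance of Q and B with a = 0.45, b = -5.
= 0.45²·77.2 + (-5)²·73 + 2·0.45·(-5)·(-64.98)
= 15.633 + 1825 + 292.41 = 2133.043.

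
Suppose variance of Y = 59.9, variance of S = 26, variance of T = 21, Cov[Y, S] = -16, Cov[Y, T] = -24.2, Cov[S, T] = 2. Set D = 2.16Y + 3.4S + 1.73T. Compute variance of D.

variance of D = 250.53922

variance of D = a²·variance of Y + b²·variance of S + c²·variance of T + 2ab·Cov[Y, S] + 2ac·Cov[Y, T] + 2bc·Cov[S, T], with a = 2.16, b = 3.4, c = 1.73.
= 279.46944 + 300.56 + 62.8509 + (-235.008) + (-180.86112) + 23.528
= 250.53922.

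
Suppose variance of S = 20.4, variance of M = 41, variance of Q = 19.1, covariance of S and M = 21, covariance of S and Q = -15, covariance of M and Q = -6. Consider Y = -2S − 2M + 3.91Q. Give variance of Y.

variance of Y = 1034.04271

variance of Y = a²·variance of S + b²·variance of M + c²·variance of Q + 2ab·covariance of S and M + 2ac·covariance of S and Q + 2bc·covariance of M and Q, with a = -2, b = -2, c = 3.91.
= 81.6 + 164 + 292.00271 + 168 + 234.6 + 93.84
= 1034.04271.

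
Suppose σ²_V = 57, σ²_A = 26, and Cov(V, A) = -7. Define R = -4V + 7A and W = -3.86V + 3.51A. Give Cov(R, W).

Cov(R, W) = 1806.32

By bilinearity, Cov(R, W) = ac·σ²_V + bd·σ²_A + (ad+bc)·Cov(V, A), with a=-4, b=7, c=-3.86, d=3.51.
ac·σ²_V = (-4)·(-3.86)·57 = 880.08
bd·σ²_A = 7·3.51·26 = 638.82
(ad+bc)·Cov(V, A) = (-41.06)·(-7) = 287.42
Cov(R, W) = 880.08 + 638.82 + 287.42 = 1806.32.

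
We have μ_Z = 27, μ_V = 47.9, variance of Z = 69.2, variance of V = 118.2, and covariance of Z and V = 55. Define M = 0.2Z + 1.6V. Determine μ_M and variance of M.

μ_M = 0.2·μ_Z + 1.6·μ_V = 0.2·27 + 1.6·47.9 = 82.04.
variance of M = a²·variance of Z + b²·variance of V + 2ab·covariance of Z and V with a = 0.2, b = 1.6.
= 0.2²·69.2 + 1.6²·118.2 + 2·0.2·1.6·55
= 2.768 + 302.592 + 35.2 = 340.56.

μ_M = 82.04, variance of M = 340.56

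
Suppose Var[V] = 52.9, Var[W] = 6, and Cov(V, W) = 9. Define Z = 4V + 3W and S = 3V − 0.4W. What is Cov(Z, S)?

By bilinearity, Cov(Z, S) = ac·Var[V] + bd·Var[W] + (ad+bc)·Cov(V, W), with a=4, b=3, c=3, d=-0.4.
ac·Var[V] = 4·3·52.9 = 634.8
bd·Var[W] = 3·(-0.4)·6 = -7.2
(ad+bc)·Cov(V, W) = (7.4)·9 = 66.6
Cov(Z, S) = 634.8 + (-7.2) + 66.6 = 694.2.

Cov(Z, S) = 694.2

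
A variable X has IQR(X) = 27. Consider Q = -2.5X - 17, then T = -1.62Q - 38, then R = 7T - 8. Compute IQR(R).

IQR(R) = 765.45

IQR(Q) = |-2.5|·27 = 67.5.
IQR(T) = |-1.62|·67.5 = 109.35.
IQR(R) = |7|·109.35 = 765.45.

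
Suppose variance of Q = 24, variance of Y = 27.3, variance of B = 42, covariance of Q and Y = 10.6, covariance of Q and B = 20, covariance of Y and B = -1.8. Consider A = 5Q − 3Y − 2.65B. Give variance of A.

variance of A = a²·variance of Q + b²·variance of Y + c²·variance of B + 2ab·covariance of Q and Y + 2ac·covariance of Q and B + 2bc·covariance of Y and B, with a = 5, b = -3, c = -2.65.
= 600 + 245.7 + 294.945 + (-318) + (-530) + (-28.62)
= 264.025.

variance of A = 264.025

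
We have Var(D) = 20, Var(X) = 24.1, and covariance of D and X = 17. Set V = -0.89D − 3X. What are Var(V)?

Var(V) = 323.522

Var(V) = a²·Var(D) + b²·Var(X) + 2ab·covariance of D and X with a = -0.89, b = -3.
= (-0.89)²·20 + (-3)²·24.1 + 2·(-0.89)·(-3)·17
= 15.842 + 216.9 + 90.78 = 323.522.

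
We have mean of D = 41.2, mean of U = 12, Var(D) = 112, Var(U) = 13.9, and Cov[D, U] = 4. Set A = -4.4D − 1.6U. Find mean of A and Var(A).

mean of A = -200.48, Var(A) = 2260.224

mean of A = (-4.4)·mean of D + (-1.6)·mean of U = (-4.4)·41.2 + (-1.6)·12 = -200.48.
Var(A) = a²·Var(D) + b²·Var(U) + 2ab·Cov[D, U] with a = -4.4, b = -1.6.
= (-4.4)²·112 + (-1.6)²·13.9 + 2·(-4.4)·(-1.6)·4
= 2168.32 + 35.584 + 56.32 = 2260.224.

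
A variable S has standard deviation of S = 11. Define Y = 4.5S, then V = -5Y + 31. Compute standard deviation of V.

standard deviation of Y = |4.5|·11 = 49.5.
standard deviation of V = |-5|·49.5 = 247.5.

standard deviation of V = 247.5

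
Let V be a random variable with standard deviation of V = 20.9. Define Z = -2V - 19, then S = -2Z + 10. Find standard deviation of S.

standard deviation of Z = |-2|·20.9 = 41.8.
standard deviation of S = |-2|·41.8 = 83.6.

standard deviation of S = 83.6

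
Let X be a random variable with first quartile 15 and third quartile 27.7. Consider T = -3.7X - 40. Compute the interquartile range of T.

IQR of X = Q3 − Q1 = 27.7 − 15 = 12.7.
Under T = aX + b, IQR(T) = |a|·IQR(X) = |-3.7|·12.7 = 46.99 (shifts cancel; spread scales by |a|).

IQR(T) = 46.99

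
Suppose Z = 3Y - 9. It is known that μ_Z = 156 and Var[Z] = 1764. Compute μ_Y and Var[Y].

μ_Y = 55, Var[Y] = 196

From Z = 3Y - 9: μ_Z = a·μ_Y + b, so μ_Y = (μ_Z − b)/a = (156 − (-9))/3 = 55.
Var[Z] = a²·Var[Y], so Var[Y] = 1764/3² = 196.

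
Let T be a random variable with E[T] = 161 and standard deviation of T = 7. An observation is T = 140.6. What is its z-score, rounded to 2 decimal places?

z = (T − E[T]) / standard deviation of T = (140.6 − 161) / 7 ≈ -2.91.

z = -2.91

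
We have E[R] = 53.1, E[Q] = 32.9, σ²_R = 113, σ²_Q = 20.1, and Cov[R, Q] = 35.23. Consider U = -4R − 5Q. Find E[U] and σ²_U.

E[U] = -376.9, σ²_U = 3719.7

E[U] = (-4)·E[R] + (-5)·E[Q] = (-4)·53.1 + (-5)·32.9 = -376.9.
σ²_U = a²·σ²_R + b²·σ²_Q + 2ab·Cov[R, Q] with a = -4, b = -5.
= (-4)²·113 + (-5)²·20.1 + 2·(-4)·(-5)·35.23
= 1808 + 502.5 + 1409.2 = 3719.7.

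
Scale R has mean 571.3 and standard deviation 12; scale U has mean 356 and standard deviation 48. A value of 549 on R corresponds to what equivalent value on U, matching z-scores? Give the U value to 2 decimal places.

U = 266.80

z = (549 − 571.3)/12 ≈ -1.8583.
U = 356 + z·48 = 356 + (549 − 571.3)·48/12 = 266.80.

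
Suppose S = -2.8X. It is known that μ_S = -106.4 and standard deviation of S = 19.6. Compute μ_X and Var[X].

μ_X = 38, Var[X] = 49

From S = -2.8X: μ_S = a·μ_X + b, so μ_X = (μ_S − b)/a = (-106.4 − 0)/(-2.8) = 38.
Var[S] = 19.6² = 384.16.
Var[S] = a²·Var[X], so Var[X] = 384.16/(-2.8)² = 49.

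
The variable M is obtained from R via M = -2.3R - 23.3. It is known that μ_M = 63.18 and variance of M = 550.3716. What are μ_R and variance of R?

μ_R = -37.6, variance of R = 104.04

From M = -2.3R - 23.3: μ_M = a·μ_R + b, so μ_R = (μ_M − b)/a = (63.18 − (-23.3))/(-2.3) = -37.6.
variance of M = a²·variance of R, so variance of R = 550.3716/(-2.3)² = 104.04.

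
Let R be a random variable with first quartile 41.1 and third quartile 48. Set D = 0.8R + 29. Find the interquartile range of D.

IQR of R = Q3 − Q1 = 48 − 41.1 = 6.9.
Under D = aR + b, IQR(D) = |a|·IQR(R) = |0.8|·6.9 = 5.52 (shifts cancel; spread scales by |a|).

IQR(D) = 5.52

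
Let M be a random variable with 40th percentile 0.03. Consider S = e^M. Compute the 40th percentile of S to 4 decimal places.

e^M is increasing, so P_{40}(S) = g(P_{40}(M)) ≈ 1.0305.

40th percentile of S = 1.0305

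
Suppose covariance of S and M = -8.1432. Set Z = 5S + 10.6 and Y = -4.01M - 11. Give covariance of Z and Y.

covariance of Z and Y = a·c·covariance of S and M = 5·(-4.01)·(-8.1432) = 163.27116. Additive constants drop out.

covariance of Z and Y = 163.27116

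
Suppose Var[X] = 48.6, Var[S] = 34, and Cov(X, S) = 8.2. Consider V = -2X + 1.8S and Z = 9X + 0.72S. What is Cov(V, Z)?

Cov(V, Z) = -709.704

By bilinearity, Cov(V, Z) = ac·Var[X] + bd·Var[S] + (ad+bc)·Cov(X, S), with a=-2, b=1.8, c=9, d=0.72.
ac·Var[X] = (-2)·9·48.6 = -874.8
bd·Var[S] = 1.8·0.72·34 = 44.064
(ad+bc)·Cov(X, S) = (14.76)·8.2 = 121.032
Cov(V, Z) = -874.8 + 44.064 + 121.032 = -709.704.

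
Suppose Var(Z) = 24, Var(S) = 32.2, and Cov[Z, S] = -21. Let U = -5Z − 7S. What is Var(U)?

Var(U) = a²·Var(Z) + b²·Var(S) + 2ab·Cov[Z, S] with a = -5, b = -7.
= (-5)²·24 + (-7)²·32.2 + 2·(-5)·(-7)·(-21)
= 600 + 1577.8 + (-1470) = 707.8.

Var(U) = 707.8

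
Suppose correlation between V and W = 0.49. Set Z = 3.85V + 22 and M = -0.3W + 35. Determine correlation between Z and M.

correlation between Z and M = -0.49

Linear rescalings preserve |correlation|; the slopes 3.85 and -0.3 have opposite signs, so the correlation flips sign: correlation between Z and M = −correlation between V and W = -0.49.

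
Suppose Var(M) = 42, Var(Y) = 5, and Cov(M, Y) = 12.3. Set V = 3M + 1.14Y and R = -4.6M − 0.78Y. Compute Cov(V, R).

By bilinearity, Cov(V, R) = ac·Var(M) + bd·Var(Y) + (ad+bc)·Cov(M, Y), with a=3, b=1.14, c=-4.6, d=-0.78.
ac·Var(M) = 3·(-4.6)·42 = -579.6
bd·Var(Y) = 1.14·(-0.78)·5 = -4.446
(ad+bc)·Cov(M, Y) = (-7.584)·12.3 = -93.2832
Cov(V, R) = -579.6 + (-4.446) + (-93.2832) = -677.3292.

Cov(V, R) = -677.3292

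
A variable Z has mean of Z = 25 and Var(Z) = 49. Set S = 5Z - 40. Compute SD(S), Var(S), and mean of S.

S = 5Z - 40 is linear with a = 5, b = -40.
SD(Z) = √49 = 7.
SD(S) = |a|·SD(Z) = |5|·7 = 35.
Var(S) = a²·Var(Z) = 5²·49 = 1225 (the additive constant -40 does not affect variance).
mean of S = a·mean of Z + b = 5·25 + (-40) = 85.

SD(S) = 35, Var(S) = 1225, mean of S = 85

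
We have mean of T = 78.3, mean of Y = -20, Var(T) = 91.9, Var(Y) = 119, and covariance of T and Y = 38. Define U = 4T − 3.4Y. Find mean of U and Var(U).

mean of U = 381.2, Var(U) = 1812.44

mean of U = 4·mean of T + (-3.4)·mean of Y = 4·78.3 + (-3.4)·(-20) = 381.2.
Var(U) = a²·Var(T) + b²·Var(Y) + 2ab·covariance of T and Y with a = 4, b = -3.4.
= 4²·91.9 + (-3.4)²·119 + 2·4·(-3.4)·38
= 1470.4 + 1375.64 + (-1033.6) = 1812.44.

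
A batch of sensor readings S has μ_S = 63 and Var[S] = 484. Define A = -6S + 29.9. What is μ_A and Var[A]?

μ_A = -348.1, Var[A] = 17424

A = -6S + 29.9 is linear with a = -6, b = 29.9.
μ_A = a·μ_S + b = (-6)·63 + 29.9 = -348.1.
Var[A] = a²·Var[S] = (-6)²·484 = 17424 (the additive constant 29.9 does not affect variance).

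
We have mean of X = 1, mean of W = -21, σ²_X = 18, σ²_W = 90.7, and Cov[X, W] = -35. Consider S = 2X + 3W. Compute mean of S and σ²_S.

mean of S = -61, σ²_S = 468.3

mean of S = 2·mean of X + 3·mean of W = 2·1 + 3·(-21) = -61.
σ²_S = a²·σ²_X + b²·σ²_W + 2ab·Cov[X, W] with a = 2, b = 3.
= 2²·18 + 3²·90.7 + 2·2·3·(-35)
= 72 + 816.3 + (-420) = 468.3.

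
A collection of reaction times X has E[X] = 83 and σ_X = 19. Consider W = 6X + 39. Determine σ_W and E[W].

σ_W = 114, E[W] = 537

W = 6X + 39 is linear with a = 6, b = 39.
σ_W = |a|·σ_X = |6|·19 = 114.
E[W] = a·E[X] + b = 6·83 + 39 = 537.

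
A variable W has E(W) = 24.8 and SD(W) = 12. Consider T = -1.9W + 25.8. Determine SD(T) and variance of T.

SD(T) = 22.8, variance of T = 519.84

T = -1.9W + 25.8 is linear with a = -1.9, b = 25.8.
SD(T) = |a|·SD(W) = |-1.9|·12 = 22.8.
variance of W = 12² = 144.
variance of T = a²·variance of W = (-1.9)²·144 = 519.84 (the additive constant 25.8 does not affect variance).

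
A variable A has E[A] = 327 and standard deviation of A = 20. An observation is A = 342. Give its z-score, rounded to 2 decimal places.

z = (A − E[A]) / standard deviation of A = (342 − 327) / 20 = 0.75.

z = 0.75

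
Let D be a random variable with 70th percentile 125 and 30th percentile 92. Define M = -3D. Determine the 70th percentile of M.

70th percentile of M = -276

Since a = -3 < 0 the transformation is decreasing, reversing order: the 70th percentile of M corresponds to the 30th percentile of D.
So P_{70}(M) = a·P_{30}(D) + b = (-3)·92 = -276.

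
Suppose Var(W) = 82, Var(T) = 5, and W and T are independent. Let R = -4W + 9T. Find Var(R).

Var(R) = 1717

Var(R) = a²·Var(W) + b²·Var(T) + 2ab·covariance of W and T with a = -4, b = 9.
Independence gives covariance of W and T = 0.
= (-4)²·82 + 9²·5 + 2·(-4)·9·0
= 1312 + 405 + 0 = 1717.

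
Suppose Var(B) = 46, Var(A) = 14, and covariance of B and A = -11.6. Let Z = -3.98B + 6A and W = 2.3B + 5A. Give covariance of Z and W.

covariance of Z and W = 69.676

By bilinearity, covariance of Z and W = ac·Var(B) + bd·Var(A) + (ad+bc)·covariance of B and A, with a=-3.98, b=6, c=2.3, d=5.
ac·Var(B) = (-3.98)·2.3·46 = -421.084
bd·Var(A) = 6·5·14 = 420
(ad+bc)·covariance of B and A = (-6.1)·(-11.6) = 70.76
covariance of Z and W = -421.084 + 420 + 70.76 = 69.676.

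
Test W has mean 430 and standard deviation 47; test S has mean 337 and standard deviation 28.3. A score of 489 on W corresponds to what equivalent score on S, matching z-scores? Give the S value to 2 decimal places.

S = 372.53

z = (489 − 430)/47 ≈ 1.2553.
S = 337 + z·28.3 = 337 + (489 − 430)·28.3/47 ≈ 372.53.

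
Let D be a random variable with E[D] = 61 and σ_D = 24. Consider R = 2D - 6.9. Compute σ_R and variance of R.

σ_R = 48, variance of R = 2304

R = 2D - 6.9 is linear with a = 2, b = -6.9.
σ_R = |a|·σ_D = |2|·24 = 48.
variance of D = 24² = 576.
variance of R = a²·variance of D = 2²·576 = 2304 (the additive constant -6.9 does not affect variance).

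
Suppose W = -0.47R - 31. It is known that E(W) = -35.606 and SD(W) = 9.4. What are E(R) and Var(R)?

From W = -0.47R - 31: E(W) = a·E(R) + b, so E(R) = (E(W) − b)/a = (-35.606 − (-31))/(-0.47) = 9.8.
Var(W) = 9.4² = 88.36.
Var(W) = a²·Var(R), so Var(R) = 88.36/(-0.47)² = 400.

E(R) = 9.8, Var(R) = 400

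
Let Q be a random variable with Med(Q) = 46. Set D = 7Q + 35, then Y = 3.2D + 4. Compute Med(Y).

Med(Y) = 1146.4

Med(D) = 7·46 + 35 = 357.
Med(Y) = 3.2·357 + 4 = 1146.4.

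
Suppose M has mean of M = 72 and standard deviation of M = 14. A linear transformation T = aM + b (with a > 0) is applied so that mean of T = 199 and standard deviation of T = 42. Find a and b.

a = 3, b = -17

standard deviation of T = a·standard deviation of M (a > 0), so a = 42/14 = 3.
mean of T = a·mean of M + b, so b = 199 − 3·72 = -17.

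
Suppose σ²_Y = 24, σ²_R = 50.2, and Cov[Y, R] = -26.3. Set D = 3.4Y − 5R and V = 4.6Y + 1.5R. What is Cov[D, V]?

Cov[D, V] = 469.63

By bilinearity, Cov[D, V] = ac·σ²_Y + bd·σ²_R + (ad+bc)·Cov[Y, R], with a=3.4, b=-5, c=4.6, d=1.5.
ac·σ²_Y = 3.4·4.6·24 = 375.36
bd·σ²_R = (-5)·1.5·50.2 = -376.5
(ad+bc)·Cov[Y, R] = (-17.9)·(-26.3) = 470.77
Cov[D, V] = 375.36 + (-376.5) + 470.77 = 469.63.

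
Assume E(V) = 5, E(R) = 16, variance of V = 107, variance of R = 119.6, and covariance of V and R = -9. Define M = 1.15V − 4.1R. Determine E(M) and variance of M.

E(M) = -59.85, variance of M = 2236.8535

E(M) = 1.15·E(V) + (-4.1)·E(R) = 1.15·5 + (-4.1)·16 = -59.85.
variance of M = a²·variance of V + b²·variance of R + 2ab·covariance of V and R with a = 1.15, b = -4.1.
= 1.15²·107 + (-4.1)²·119.6 + 2·1.15·(-4.1)·(-9)
= 141.5075 + 2010.476 + 84.87 = 2236.8535.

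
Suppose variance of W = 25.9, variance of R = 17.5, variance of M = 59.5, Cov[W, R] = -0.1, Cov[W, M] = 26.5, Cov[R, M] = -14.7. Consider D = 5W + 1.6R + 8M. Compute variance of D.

variance of D = 6242.38

variance of D = a²·variance of W + b²·variance of R + c²·variance of M + 2ab·Cov[W, R] + 2ac·Cov[W, M] + 2bc·Cov[R, M], with a = 5, b = 1.6, c = 8.
= 647.5 + 44.8 + 3808 + (-1.6) + 2120 + (-376.32)
= 6242.38.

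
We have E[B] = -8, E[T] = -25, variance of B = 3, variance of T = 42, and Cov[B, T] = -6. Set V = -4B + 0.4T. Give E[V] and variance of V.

E[V] = (-4)·E[B] + 0.4·E[T] = (-4)·(-8) + 0.4·(-25) = 22.
variance of V = a²·variance of B + b²·variance of T + 2ab·Cov[B, T] with a = -4, b = 0.4.
= (-4)²·3 + 0.4²·42 + 2·(-4)·0.4·(-6)
= 48 + 6.72 + 19.2 = 73.92.

E[V] = 22, variance of V = 73.92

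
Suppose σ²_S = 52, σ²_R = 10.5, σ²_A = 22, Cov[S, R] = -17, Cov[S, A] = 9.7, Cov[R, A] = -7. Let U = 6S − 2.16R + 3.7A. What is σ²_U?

σ²_U = 3205.3768

σ²_U = a²·σ²_S + b²·σ²_R + c²·σ²_A + 2ab·Cov[S, R] + 2ac·Cov[S, A] + 2bc·Cov[R, A], with a = 6, b = -2.16, c = 3.7.
= 1872 + 48.9888 + 301.18 + 440.64 + 430.68 + 111.888
= 3205.3768.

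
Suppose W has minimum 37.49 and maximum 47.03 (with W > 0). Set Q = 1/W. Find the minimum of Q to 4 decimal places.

1/W is decreasing on this domain, so min(Q) comes from max(W) = 47.03: min(Q) = 1/(47.03) ≈ 0.0213.

min(Q) = 0.0213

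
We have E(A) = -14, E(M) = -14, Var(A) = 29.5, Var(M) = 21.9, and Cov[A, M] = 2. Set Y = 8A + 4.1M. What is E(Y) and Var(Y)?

E(Y) = 8·E(A) + 4.1·E(M) = 8·(-14) + 4.1·(-14) = -169.4.
Var(Y) = a²·Var(A) + b²·Var(M) + 2ab·Cov[A, M] with a = 8, b = 4.1.
= 8²·29.5 + 4.1²·21.9 + 2·8·4.1·2
= 1888 + 368.139 + 131.2 = 2387.339.

E(Y) = -169.4, Var(Y) = 2387.339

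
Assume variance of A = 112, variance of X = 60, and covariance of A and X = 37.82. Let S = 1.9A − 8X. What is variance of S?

variance of S = 3094.592

variance of S = a²·variance of A + b²·variance of X + 2ab·covariance of A and X with a = 1.9, b = -8.
= 1.9²·112 + (-8)²·60 + 2·1.9·(-8)·37.82
= 404.32 + 3840 + (-1149.728) = 3094.592.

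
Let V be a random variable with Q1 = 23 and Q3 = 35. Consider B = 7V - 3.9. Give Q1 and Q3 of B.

Q1(B) = 157.1, Q3(B) = 241.1

a = 7 > 0: Q1(B) = a·Q1(V)+b = 157.1, Q3(B) = a·Q3(V)+b = 241.1.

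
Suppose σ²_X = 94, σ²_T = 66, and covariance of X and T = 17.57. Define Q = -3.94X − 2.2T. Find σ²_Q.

σ²_Q = a²·σ²_X + b²·σ²_T + 2ab·covariance of X and T with a = -3.94, b = -2.2.
= (-3.94)²·94 + (-2.2)²·66 + 2·(-3.94)·(-2.2)·17.57
= 1459.2184 + 319.44 + 304.59352 = 2083.25192.

σ²_Q = 2083.25192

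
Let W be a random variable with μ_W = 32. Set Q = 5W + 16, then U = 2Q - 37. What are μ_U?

μ_U = 315

μ_Q = 5·32 + 16 = 176.
μ_U = 2·176 + (-37) = 315.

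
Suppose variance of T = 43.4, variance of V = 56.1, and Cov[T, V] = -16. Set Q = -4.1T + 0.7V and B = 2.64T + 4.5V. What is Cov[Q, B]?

By bilinearity, Cov[Q, B] = ac·variance of T + bd·variance of V + (ad+bc)·Cov[T, V], with a=-4.1, b=0.7, c=2.64, d=4.5.
ac·variance of T = (-4.1)·2.64·43.4 = -469.7616
bd·variance of V = 0.7·4.5·56.1 = 176.715
(ad+bc)·Cov[T, V] = (-16.602)·(-16) = 265.632
Cov[Q, B] = -469.7616 + 176.715 + 265.632 = -27.4146.

Cov[Q, B] = -27.4146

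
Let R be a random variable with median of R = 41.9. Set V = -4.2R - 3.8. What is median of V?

A linear map preserves order up to sign, so median of V = a·median of R + b = (-4.2)·41.9 + (-3.8) = -179.78.

median of V = -179.78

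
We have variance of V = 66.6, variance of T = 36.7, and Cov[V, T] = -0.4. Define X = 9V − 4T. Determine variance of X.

variance of X = a²·variance of V + b²·variance of T + 2ab·Cov[V, T] with a = 9, b = -4.
= 9²·66.6 + (-4)²·36.7 + 2·9·(-4)·(-0.4)
= 5394.6 + 587.2 + 28.8 = 6010.6.

variance of X = 6010.6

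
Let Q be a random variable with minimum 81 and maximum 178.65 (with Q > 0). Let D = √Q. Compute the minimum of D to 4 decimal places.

√Q is increasing on this domain, so min(D) comes from min(Q) = 81: min(D) = √(81) = 9.

min(D) = 9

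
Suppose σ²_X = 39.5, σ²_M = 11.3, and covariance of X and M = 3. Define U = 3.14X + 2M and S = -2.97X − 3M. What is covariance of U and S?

covariance of U and S = -482.2491

By bilinearity, covariance of U and S = ac·σ²_X + bd·σ²_M + (ad+bc)·covariance of X and M, with a=3.14, b=2, c=-2.97, d=-3.
ac·σ²_X = 3.14·(-2.97)·39.5 = -368.3691
bd·σ²_M = 2·(-3)·11.3 = -67.8
(ad+bc)·covariance of X and M = (-15.36)·3 = -46.08
covariance of U and S = -368.3691 + (-67.8) + (-46.08) = -482.2491.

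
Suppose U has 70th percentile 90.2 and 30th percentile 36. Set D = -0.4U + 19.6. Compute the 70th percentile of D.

Since a = -0.4 < 0 the transformation is decreasing, reversing order: the 70th percentile of D corresponds to the 30th percentile of U.
So P_{70}(D) = a·P_{30}(U) + b = (-0.4)·36 + 19.6 = 5.2.

70th percentile of D = 5.2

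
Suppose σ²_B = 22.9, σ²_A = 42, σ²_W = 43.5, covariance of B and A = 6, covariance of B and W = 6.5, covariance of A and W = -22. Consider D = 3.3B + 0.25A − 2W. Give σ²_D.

σ²_D = 372.106

σ²_D = a²·σ²_B + b²·σ²_A + c²·σ²_W + 2ab·covariance of B and A + 2ac·covariance of B and W + 2bc·covariance of A and W, with a = 3.3, b = 0.25, c = -2.
= 249.381 + 2.625 + 174 + 9.9 + (-85.8) + 22
= 372.106.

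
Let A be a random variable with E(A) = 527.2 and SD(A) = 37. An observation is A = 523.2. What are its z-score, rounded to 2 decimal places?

z = -0.11

z = (A − E(A)) / SD(A) = (523.2 − 527.2) / 37 ≈ -0.11.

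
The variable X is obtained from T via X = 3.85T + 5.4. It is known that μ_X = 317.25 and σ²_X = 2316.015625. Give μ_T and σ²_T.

μ_T = 81, σ²_T = 156.25

From X = 3.85T + 5.4: μ_X = a·μ_T + b, so μ_T = (μ_X − b)/a = (317.25 − 5.4)/3.85 = 81.
σ²_X = a²·σ²_T, so σ²_T = 2316.015625/3.85² = 156.25.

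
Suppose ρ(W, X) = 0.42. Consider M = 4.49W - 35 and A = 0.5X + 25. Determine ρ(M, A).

ρ(M, A) = 0.42

Linear rescalings preserve correlation up to sign; here the slopes 4.49 and 0.5 have the same sign, so ρ(M, A) = ρ(W, X) = 0.42.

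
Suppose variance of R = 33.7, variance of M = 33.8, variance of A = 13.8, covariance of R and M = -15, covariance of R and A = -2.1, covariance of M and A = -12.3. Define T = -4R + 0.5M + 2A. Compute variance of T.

variance of T = a²·variance of R + b²·variance of M + c²·variance of A + 2ab·covariance of R and M + 2ac·covariance of R and A + 2bc·covariance of M and A, with a = -4, b = 0.5, c = 2.
= 539.2 + 8.45 + 55.2 + 60 + 33.6 + (-24.6)
= 671.85.

variance of T = 671.85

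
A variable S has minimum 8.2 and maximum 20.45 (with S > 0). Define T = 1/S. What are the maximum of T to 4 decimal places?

max(T) = 0.122

1/S is decreasing on this domain, so max(T) comes from min(S) = 8.2: max(T) = 1/(8.2) ≈ 0.122.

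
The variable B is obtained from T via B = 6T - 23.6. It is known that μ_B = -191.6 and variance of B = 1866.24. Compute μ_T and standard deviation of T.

μ_T = -28, standard deviation of T = 7.2

From B = 6T - 23.6: μ_B = a·μ_T + b, so μ_T = (μ_B − b)/a = (-191.6 − (-23.6))/6 = -28.
standard deviation of B = √1866.24 = 43.2.
standard deviation of B = |a|·standard deviation of T, so standard deviation of T = 43.2/|6| = 7.2.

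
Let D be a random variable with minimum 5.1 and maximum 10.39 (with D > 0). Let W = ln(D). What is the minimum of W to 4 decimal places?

ln(D) is increasing on this domain, so min(W) comes from min(D) = 5.1: min(W) = ln(5.1) ≈ 1.6292.

min(W) = 1.6292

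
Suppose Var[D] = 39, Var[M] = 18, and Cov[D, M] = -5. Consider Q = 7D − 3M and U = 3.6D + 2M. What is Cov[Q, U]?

By bilinearity, Cov[Q, U] = ac·Var[D] + bd·Var[M] + (ad+bc)·Cov[D, M], with a=7, b=-3, c=3.6, d=2.
ac·Var[D] = 7·3.6·39 = 982.8
bd·Var[M] = (-3)·2·18 = -108
(ad+bc)·Cov[D, M] = (3.2)·(-5) = -16
Cov[Q, U] = 982.8 + (-108) + (-16) = 858.8.

Cov[Q, U] = 858.8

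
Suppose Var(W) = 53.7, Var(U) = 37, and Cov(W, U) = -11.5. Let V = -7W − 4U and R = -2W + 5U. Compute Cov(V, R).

By bilinearity, Cov(V, R) = ac·Var(W) + bd·Var(U) + (ad+bc)·Cov(W, U), with a=-7, b=-4, c=-2, d=5.
ac·Var(W) = (-7)·(-2)·53.7 = 751.8
bd·Var(U) = (-4)·5·37 = -740
(ad+bc)·Cov(W, U) = (-27)·(-11.5) = 310.5
Cov(V, R) = 751.8 + (-740) + 310.5 = 322.3.

Cov(V, R) = 322.3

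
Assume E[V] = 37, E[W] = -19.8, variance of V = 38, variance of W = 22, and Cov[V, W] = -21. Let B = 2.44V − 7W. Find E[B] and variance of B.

E[B] = 2.44·E[V] + (-7)·E[W] = 2.44·37 + (-7)·(-19.8) = 228.88.
variance of B = a²·variance of V + b²·variance of W + 2ab·Cov[V, W] with a = 2.44, b = -7.
= 2.44²·38 + (-7)²·22 + 2·2.44·(-7)·(-21)
= 226.2368 + 1078 + 717.36 = 2021.5968.

E[B] = 228.88, variance of B = 2021.5968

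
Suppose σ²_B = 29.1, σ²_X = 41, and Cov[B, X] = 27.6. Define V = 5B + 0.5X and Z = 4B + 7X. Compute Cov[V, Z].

Cov[V, Z] = 1746.7

By bilinearity, Cov[V, Z] = ac·σ²_B + bd·σ²_X + (ad+bc)·Cov[B, X], with a=5, b=0.5, c=4, d=7.
ac·σ²_B = 5·4·29.1 = 582
bd·σ²_X = 0.5·7·41 = 143.5
(ad+bc)·Cov[B, X] = (37)·27.6 = 1021.2
Cov[V, Z] = 582 + 143.5 + 1021.2 = 1746.7.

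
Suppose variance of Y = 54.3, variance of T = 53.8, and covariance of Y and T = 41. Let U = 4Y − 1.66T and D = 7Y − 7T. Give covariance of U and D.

covariance of U and D = 521.136

By bilinearity, covariance of U and D = ac·variance of Y + bd·variance of T + (ad+bc)·covariance of Y and T, with a=4, b=-1.66, c=7, d=-7.
ac·variance of Y = 4·7·54.3 = 1520.4
bd·variance of T = (-1.66)·(-7)·53.8 = 625.156
(ad+bc)·covariance of Y and T = (-39.62)·41 = -1624.42
covariance of U and D = 1520.4 + 625.156 + (-1624.42) = 521.136.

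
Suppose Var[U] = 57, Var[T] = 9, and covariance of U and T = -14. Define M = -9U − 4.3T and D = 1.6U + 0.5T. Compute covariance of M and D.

covariance of M and D = -680.83

By bilinearity, covariance of M and D = ac·Var[U] + bd·Var[T] + (ad+bc)·covariance of U and T, with a=-9, b=-4.3, c=1.6, d=0.5.
ac·Var[U] = (-9)·1.6·57 = -820.8
bd·Var[T] = (-4.3)·0.5·9 = -19.35
(ad+bc)·covariance of U and T = (-11.38)·(-14) = 159.32
covariance of M and D = -820.8 + (-19.35) + 159.32 = -680.83.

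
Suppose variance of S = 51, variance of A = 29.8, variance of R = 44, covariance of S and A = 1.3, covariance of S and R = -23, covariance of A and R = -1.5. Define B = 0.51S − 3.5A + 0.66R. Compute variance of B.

variance of B = a²·variance of S + b²·variance of A + c²·variance of R + 2ab·covariance of S and A + 2ac·covariance of S and R + 2bc·covariance of A and R, with a = 0.51, b = -3.5, c = 0.66.
= 13.2651 + 365.05 + 19.1664 + (-4.641) + (-15.4836) + 6.93
= 384.2869.

variance of B = 384.2869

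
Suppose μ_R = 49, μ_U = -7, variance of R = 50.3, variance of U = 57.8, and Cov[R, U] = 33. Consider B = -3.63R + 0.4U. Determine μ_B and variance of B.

μ_B = (-3.63)·μ_R + 0.4·μ_U = (-3.63)·49 + 0.4·(-7) = -180.67.
variance of B = a²·variance of R + b²·variance of U + 2ab·Cov[R, U] with a = -3.63, b = 0.4.
= (-3.63)²·50.3 + 0.4²·57.8 + 2·(-3.63)·0.4·33
= 662.79807 + 9.248 + (-95.832) = 576.21407.

μ_B = -180.67, variance of B = 576.21407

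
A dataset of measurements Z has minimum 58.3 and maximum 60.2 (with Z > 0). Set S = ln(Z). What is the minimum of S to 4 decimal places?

ln(Z) is increasing on this domain, so min(S) comes from min(Z) = 58.3: min(S) = ln(58.3) ≈ 4.0656.

min(S) = 4.0656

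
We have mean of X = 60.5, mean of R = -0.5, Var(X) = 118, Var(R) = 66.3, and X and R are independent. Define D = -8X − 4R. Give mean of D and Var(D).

mean of D = -482, Var(D) = 8612.8

mean of D = (-8)·mean of X + (-4)·mean of R = (-8)·60.5 + (-4)·(-0.5) = -482.
Var(D) = a²·Var(X) + b²·Var(R) + 2ab·covariance of X and R with a = -8, b = -4.
Independence gives covariance of X and R = 0.
= (-8)²·118 + (-4)²·66.3 + 2·(-8)·(-4)·0
= 7552 + 1060.8 + 0 = 8612.8.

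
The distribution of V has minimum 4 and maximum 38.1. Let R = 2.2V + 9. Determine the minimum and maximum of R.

a = 2.2 > 0, so min(R) = a·min(V)+b = 2.2·4 + 9 = 17.8 and max(R) = 2.2·38.1 + 9 = 92.82.

min(R) = 17.8, max(R) = 92.82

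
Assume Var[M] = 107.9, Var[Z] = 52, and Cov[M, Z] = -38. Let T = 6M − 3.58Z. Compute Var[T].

Var[T] = 6183.3328

Var[T] = a²·Var[M] + b²·Var[Z] + 2ab·Cov[M, Z] with a = 6, b = -3.58.
= 6²·107.9 + (-3.58)²·52 + 2·6·(-3.58)·(-38)
= 3884.4 + 666.4528 + 1632.48 = 6183.3328.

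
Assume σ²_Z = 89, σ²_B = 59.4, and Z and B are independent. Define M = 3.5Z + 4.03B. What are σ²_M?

σ²_M = 2054.95946

σ²_M = a²·σ²_Z + b²·σ²_B + 2ab·Cov[Z, B] with a = 3.5, b = 4.03.
Independence gives Cov[Z, B] = 0.
= 3.5²·89 + 4.03²·59.4 + 2·3.5·4.03·0
= 1090.25 + 964.70946 + 0 = 2054.95946.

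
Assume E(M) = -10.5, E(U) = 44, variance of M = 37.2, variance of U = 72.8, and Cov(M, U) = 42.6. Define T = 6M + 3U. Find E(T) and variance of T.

E(T) = 69, variance of T = 3528

E(T) = 6·E(M) + 3·E(U) = 6·(-10.5) + 3·44 = 69.
variance of T = a²·variance of M + b²·variance of U + 2ab·Cov(M, U) with a = 6, b = 3.
= 6²·37.2 + 3²·72.8 + 2·6·3·42.6
= 1339.2 + 655.2 + 1533.6 = 3528.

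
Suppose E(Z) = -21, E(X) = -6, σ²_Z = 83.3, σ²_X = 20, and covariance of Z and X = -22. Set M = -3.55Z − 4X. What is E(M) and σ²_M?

E(M) = (-3.55)·E(Z) + (-4)·E(X) = (-3.55)·(-21) + (-4)·(-6) = 98.55.
σ²_M = a²·σ²_Z + b²·σ²_X + 2ab·covariance of Z and X with a = -3.55, b = -4.
= (-3.55)²·83.3 + (-4)²·20 + 2·(-3.55)·(-4)·(-22)
= 1049.78825 + 320 + (-624.8) = 744.98825.

E(M) = 98.55, σ²_M = 744.98825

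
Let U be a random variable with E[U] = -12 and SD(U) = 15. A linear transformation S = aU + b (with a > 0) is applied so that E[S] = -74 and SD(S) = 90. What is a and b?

SD(S) = a·SD(U) (a > 0), so a = 90/15 = 6.
E[S] = a·E[U] + b, so b = -74 − 6·(-12) = -2.

a = 6, b = -2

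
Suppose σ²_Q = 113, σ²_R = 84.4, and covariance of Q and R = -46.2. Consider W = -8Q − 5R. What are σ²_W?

σ²_W = a²·σ²_Q + b²·σ²_R + 2ab·covariance of Q and R with a = -8, b = -5.
= (-8)²·113 + (-5)²·84.4 + 2·(-8)·(-5)·(-46.2)
= 7232 + 2110 + (-3696) = 5646.

σ²_W = 5646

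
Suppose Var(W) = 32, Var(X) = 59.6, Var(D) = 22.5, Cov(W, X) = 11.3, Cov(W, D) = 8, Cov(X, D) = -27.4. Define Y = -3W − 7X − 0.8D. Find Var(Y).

Var(Y) = a²·Var(W) + b²·Var(X) + c²·Var(D) + 2ab·Cov(W, X) + 2ac·Cov(W, D) + 2bc·Cov(X, D), with a = -3, b = -7, c = -0.8.
= 288 + 2920.4 + 14.4 + 474.6 + 38.4 + (-306.88)
= 3428.92.

Var(Y) = 3428.92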